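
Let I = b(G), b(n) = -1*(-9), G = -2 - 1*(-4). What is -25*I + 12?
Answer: -213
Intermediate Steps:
G = 2 (G = -2 + 4 = 2)
b(n) = 9
I = 9
-25*I + 12 = -25*9 + 12 = -225 + 12 = -213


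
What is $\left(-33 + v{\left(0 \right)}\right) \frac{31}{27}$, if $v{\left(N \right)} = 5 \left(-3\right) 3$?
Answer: $- \frac{806}{9} \approx -89.556$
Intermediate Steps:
$v{\left(N \right)} = -45$ ($v{\left(N \right)} = \left(-15\right) 3 = -45$)
$\left(-33 + v{\left(0 \right)}\right) \frac{31}{27} = \left(-33 - 45\right) \frac{31}{27} = - 78 \cdot 31 \cdot \frac{1}{27} = \left(-78\right) \frac{31}{27} = - \frac{806}{9}$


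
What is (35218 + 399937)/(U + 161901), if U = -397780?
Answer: -62165/33697 ≈ -1.8448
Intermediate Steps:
(35218 + 399937)/(U + 161901) = (35218 + 399937)/(-397780 + 161901) = 435155/(-235879) = 435155*(-1/235879) = -62165/33697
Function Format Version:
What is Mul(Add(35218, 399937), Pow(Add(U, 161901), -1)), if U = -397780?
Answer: Rational(-62165, 33697) ≈ -1.8448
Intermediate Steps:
Mul(Add(35218, 399937), Pow(Add(U, 161901), -1)) = Mul(Add(35218, 399937), Pow(Add(-397780, 161901), -1)) = Mul(435155, Pow(-235879, -1)) = Mul(435155, Rational(-1, 235879)) = Rational(-62165, 33697)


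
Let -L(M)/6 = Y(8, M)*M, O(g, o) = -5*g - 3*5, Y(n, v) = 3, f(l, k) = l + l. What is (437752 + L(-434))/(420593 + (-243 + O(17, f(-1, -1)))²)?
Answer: 222782/269121 ≈ 0.82781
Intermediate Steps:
f(l, k) = 2*l
O(g, o) = -15 - 5*g (O(g, o) = -5*g - 15 = -15 - 5*g)
L(M) = -18*M
(437752 + L(-434))/(420593 + (-243 + O(17, f(-1, -1)))²) = (437752 - 18*(-434))/(420593 + (-243 + (-15 - 5*17))²) = (437752 + 7812)/(420593 + (-243 + (-15 - 85))²) = 445564/(420593 + (-243 - 100)²) = 445564/(420593 + (-343)²) = 445564/(420593 + 117649) = 445564/538242 = 445564*(1/538242) = 222782/269121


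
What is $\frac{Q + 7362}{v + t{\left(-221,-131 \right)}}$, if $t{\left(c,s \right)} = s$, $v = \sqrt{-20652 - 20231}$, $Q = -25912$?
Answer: $\frac{173575}{4146} + \frac{1325 i \sqrt{40883}}{4146} \approx 41.866 + 64.619 i$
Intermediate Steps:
$v = i \sqrt{40883}$ ($v = \sqrt{-40883} = i \sqrt{40883} \approx 202.2 i$)
$\frac{Q + 7362}{v + t{\left(-221,-131 \right)}} = \frac{-25912 + 7362}{i \sqrt{40883} - 131} = - \frac{18550}{-131 + i \sqrt{40883}}$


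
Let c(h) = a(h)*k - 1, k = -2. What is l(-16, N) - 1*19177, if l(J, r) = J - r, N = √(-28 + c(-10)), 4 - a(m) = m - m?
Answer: -19193 - I*√37 ≈ -19193.0 - 6.0828*I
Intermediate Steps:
a(m) = 4 (a(m) = 4 - (m - m) = 4 - 1*0 = 4 + 0 = 4)
c(h) = -9 (c(h) = 4*(-2) - 1 = -8 - 1 = -9)
N = I*√37 (N = √(-28 - 9) = √(-37) = I*√37 ≈ 6.0828*I)
l(-16, N) - 1*19177 = (-16 - I*√37) - 1*19177 = (-16 - I*√37) - 19177 = -19193 - I*√37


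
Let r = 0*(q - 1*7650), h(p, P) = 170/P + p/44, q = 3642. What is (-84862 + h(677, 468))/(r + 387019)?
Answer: -436788497/1992373812 ≈ -0.21923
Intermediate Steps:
h(p, P) = 170/P + p/44 (h(p, P) = 170/P + p*(1/44) = 170/P + p/44)
r = 0 (r = 0*(3642 - 1*7650) = 0*(3642 - 7650) = 0*(-4008) = 0)
(-84862 + h(677, 468))/(r + 387019) = (-84862 + (170/468 + (1/44)*677))/(0 + 387019) = (-84862 + (170*(1/468) + 677/44))/387019 = (-84862 + (85/234 + 677/44))*(1/387019) = (-84862 + 81079/5148)*(1/387019) = -436788497/5148*1/387019 = -436788497/1992373812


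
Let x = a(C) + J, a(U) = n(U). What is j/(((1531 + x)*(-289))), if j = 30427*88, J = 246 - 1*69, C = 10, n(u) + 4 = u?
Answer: -1338788/247673 ≈ -5.4055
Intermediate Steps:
n(u) = -4 + u
J = 177 (J = 246 - 69 = 177)
a(U) = -4 + U
x = 183 (x = (-4 + 10) + 177 = 6 + 177 = 183)
j = 2677576
j/(((1531 + x)*(-289))) = 2677576/(((1531 + 183)*(-289))) = 2677576/((1714*(-289))) = 2677576/(-495346) = 2677576*(-1/495346) = -1338788/247673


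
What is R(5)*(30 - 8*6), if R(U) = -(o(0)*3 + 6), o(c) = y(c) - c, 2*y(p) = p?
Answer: 108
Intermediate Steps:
y(p) = p/2
o(c) = -c/2 (o(c) = c/2 - c = -c/2)
R(U) = -6 (R(U) = -(-½*0*3 + 6) = -(0*3 + 6) = -(0 + 6) = -1*6 = -6)
R(5)*(30 - 8*6) = -6*(30 - 8*6) = -6*(30 - 48) = -6*(-18) = 108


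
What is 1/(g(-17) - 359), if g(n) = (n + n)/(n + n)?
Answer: -1/358 ≈ -0.0027933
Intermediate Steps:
g(n) = 1 (g(n) = (2*n)/((2*n)) = (2*n)*(1/(2*n)) = 1)
1/(g(-17) - 359) = 1/(1 - 359) = 1/(-358) = -1/358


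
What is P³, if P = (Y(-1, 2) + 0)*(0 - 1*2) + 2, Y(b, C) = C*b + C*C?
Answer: -8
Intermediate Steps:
Y(b, C) = C² + C*b (Y(b, C) = C*b + C² = C² + C*b)
P = -2 (P = (2*(2 - 1) + 0)*(0 - 1*2) + 2 = (2*1 + 0)*(0 - 2) + 2 = (2 + 0)*(-2) + 2 = 2*(-2) + 2 = -4 + 2 = -2)
P³ = (-2)³ = -8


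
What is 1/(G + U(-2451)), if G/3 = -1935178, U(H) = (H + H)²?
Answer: 1/18224070 ≈ 5.4872e-8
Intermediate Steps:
U(H) = 4*H² (U(H) = (2*H)² = 4*H²)
G = -5805534 (G = 3*(-1935178) = -5805534)
1/(G + U(-2451)) = 1/(-5805534 + 4*(-2451)²) = 1/(-5805534 + 4*6007401) = 1/(-5805534 + 24029604) = 1/18224070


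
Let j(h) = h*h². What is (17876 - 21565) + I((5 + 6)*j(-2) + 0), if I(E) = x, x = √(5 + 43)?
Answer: -3689 + 4*√3 ≈ -3682.1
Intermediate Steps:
j(h) = h³
x = 4*√3 (x = √48 = 4*√3 ≈ 6.9282)
I(E) = 4*√3
(17876 - 21565) + I((5 + 6)*j(-2) + 0) = (17876 - 21565) + 4*√3 = -3689 + 4*√3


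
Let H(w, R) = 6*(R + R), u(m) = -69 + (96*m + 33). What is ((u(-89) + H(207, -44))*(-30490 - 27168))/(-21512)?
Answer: -65643633/2689 ≈ -24412.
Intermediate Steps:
u(m) = -36 + 96*m (u(m) = -69 + (33 + 96*m) = -36 + 96*m)
H(w, R) = 12*R (H(w, R) = 6*(2*R) = 12*R)
((u(-89) + H(207, -44))*(-30490 - 27168))/(-21512) = (((-36 + 96*(-89)) + 12*(-44))*(-30490 - 27168))/(-21512) = (((-36 - 8544) - 528)*(-57658))*(-1/21512) = ((-8580 - 528)*(-57658))*(-1/21512) = -9108*(-57658)*(-1/21512) = 525149064*(-1/21512) = -65643633/2689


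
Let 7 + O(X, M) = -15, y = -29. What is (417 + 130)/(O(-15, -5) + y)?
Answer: -547/51 ≈ -10.725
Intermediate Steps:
O(X, M) = -22 (O(X, M) = -7 - 15 = -22)
(417 + 130)/(O(-15, -5) + y) = (417 + 130)/(-22 - 29) = 547/(-51) = 547*(-1/51) = -547/51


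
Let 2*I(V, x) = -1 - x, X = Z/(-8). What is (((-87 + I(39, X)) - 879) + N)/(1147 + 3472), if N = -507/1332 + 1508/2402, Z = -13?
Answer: -2062727119/9852216144 ≈ -0.20937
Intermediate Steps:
X = 13/8 (X = -13/(-8) = -13*(-⅛) = 13/8 ≈ 1.6250)
N = 131807/533244 (N = -507*1/1332 + 1508*(1/2402) = -169/444 + 754/1201 = 131807/533244 ≈ 0.24718)
I(V, x) = -½ - x/2 (I(V, x) = (-1 - x)/2 = -½ - x/2)
(((-87 + I(39, X)) - 879) + N)/(1147 + 3472) = (((-87 + (-½ - ½*13/8)) - 879) + 131807/533244)/(1147 + 3472) = (((-87 + (-½ - 13/16)) - 879) + 131807/533244)/4619 = (((-87 - 21/16) - 879) + 131807/533244)*(1/4619) = ((-1413/16 - 879) + 131807/533244)*(1/4619) = (-15477/16 + 131807/533244)*(1/4619) = -2062727119/2132976*1/4619 = -2062727119/9852216144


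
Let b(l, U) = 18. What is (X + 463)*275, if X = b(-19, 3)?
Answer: 132275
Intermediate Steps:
X = 18
(X + 463)*275 = (18 + 463)*275 = 481*275 = 132275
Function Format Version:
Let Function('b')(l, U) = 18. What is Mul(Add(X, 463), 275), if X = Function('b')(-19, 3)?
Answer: 132275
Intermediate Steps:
X = 18
Mul(Add(X, 463), 275) = Mul(Add(18, 463), 275) = Mul(481, 275) = 132275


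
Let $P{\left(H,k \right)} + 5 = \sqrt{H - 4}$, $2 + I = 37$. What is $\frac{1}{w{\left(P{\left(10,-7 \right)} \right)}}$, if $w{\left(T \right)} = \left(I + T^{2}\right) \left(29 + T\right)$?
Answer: $\frac{127}{178410} + \frac{29 \sqrt{6}}{356820} \approx 0.00091092$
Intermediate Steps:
$I = 35$ ($I = -2 + 37 = 35$)
$P{\left(H,k \right)} = -5 + \sqrt{-4 + H}$ ($P{\left(H,k \right)} = -5 + \sqrt{H - 4} = -5 + \sqrt{-4 + H}$)
$w{\left(T \right)} = \left(29 + T\right) \left(35 + T^{2}\right)$ ($w{\left(T \right)} = \left(35 + T^{2}\right) \left(29 + T\right) = \left(29 + T\right) \left(35 + T^{2}\right)$)
$\frac{1}{w{\left(P{\left(10,-7 \right)} \right)}} = \frac{1}{1015 + \left(-5 + \sqrt{-4 + 10}\right)^{3} + 29 \left(-5 + \sqrt{-4 + 10}\right)^{2} + 35 \left(-5 + \sqrt{-4 + 10}\right)} = \frac{1}{1015 + \left(-5 + \sqrt{6}\right)^{3} + 29 \left(-5 + \sqrt{6}\right)^{2} + 35 \left(-5 + \sqrt{6}\right)} = \frac{1}{1015 + \left(-5 + \sqrt{6}\right)^{3} + 29 \left(-5 + \sqrt{6}\right)^{2} - \left(175 - 35 \sqrt{6}\right)} = \frac{1}{840 + \left(-5 + \sqrt{6}\right)^{3} + 29 \left(-5 + \sqrt{6}\right)^{2} + 35 \sqrt{6}}$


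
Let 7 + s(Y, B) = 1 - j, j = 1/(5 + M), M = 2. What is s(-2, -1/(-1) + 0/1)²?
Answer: 1849/49 ≈ 37.735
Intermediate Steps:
j = ⅐ (j = 1/(5 + 2) = 1/7 = ⅐ ≈ 0.14286)
s(Y, B) = -43/7 (s(Y, B) = -7 + (1 - 1*⅐) = -7 + (1 - ⅐) = -7 + 6/7 = -43/7)
s(-2, -1/(-1) + 0/1)² = (-43/7)² = 1849/49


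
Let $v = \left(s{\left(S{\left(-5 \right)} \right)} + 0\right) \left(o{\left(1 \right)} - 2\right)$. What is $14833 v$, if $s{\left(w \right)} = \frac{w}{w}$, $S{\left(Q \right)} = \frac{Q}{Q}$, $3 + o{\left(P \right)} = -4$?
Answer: $-133497$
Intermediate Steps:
$o{\left(P \right)} = -7$ ($o{\left(P \right)} = -3 - 4 = -7$)
$S{\left(Q \right)} = 1$
$s{\left(w \right)} = 1$
$v = -9$ ($v = \left(1 + 0\right) \left(-7 - 2\right) = 1 \left(-9\right) = -9$)
$14833 v = 14833 \left(-9\right) = -133497$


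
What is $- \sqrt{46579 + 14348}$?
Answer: $- \sqrt{60927} \approx -246.83$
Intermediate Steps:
$- \sqrt{46579 + 14348} = - \sqrt{60927}$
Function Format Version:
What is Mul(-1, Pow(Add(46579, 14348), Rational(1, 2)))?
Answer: Mul(-1, Pow(60927, Rational(1, 2))) ≈ -246.83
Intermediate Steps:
Mul(-1, Pow(Add(46579, 14348), Rational(1, 2))) = Mul(-1, Pow(60927, Rational(1, 2)))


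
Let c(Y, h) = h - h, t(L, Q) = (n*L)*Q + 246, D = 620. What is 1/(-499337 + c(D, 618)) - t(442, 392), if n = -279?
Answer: 24138155308169/499337 ≈ 4.8340e+7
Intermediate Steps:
t(L, Q) = 246 - 279*L*Q (t(L, Q) = (-279*L)*Q + 246 = -279*L*Q + 246 = 246 - 279*L*Q)
c(Y, h) = 0
1/(-499337 + c(D, 618)) - t(442, 392) = 1/(-499337 + 0) - (246 - 279*442*392) = 1/(-499337) - (246 - 48340656) = -1/499337 - 1*(-48340410) = -1/499337 + 48340410 = 24138155308169/499337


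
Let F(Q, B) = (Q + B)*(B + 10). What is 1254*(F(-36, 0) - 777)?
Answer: -1425798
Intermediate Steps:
F(Q, B) = (10 + B)*(B + Q) (F(Q, B) = (B + Q)*(10 + B) = (10 + B)*(B + Q))
1254*(F(-36, 0) - 777) = 1254*((0² + 10*0 + 10*(-36) + 0*(-36)) - 777) = 1254*((0 + 0 - 360 + 0) - 777) = 1254*(-360 - 777) = 1254*(-1137) = -1425798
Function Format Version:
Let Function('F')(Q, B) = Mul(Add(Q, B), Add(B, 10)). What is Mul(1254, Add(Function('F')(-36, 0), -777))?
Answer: -1425798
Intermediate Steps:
Function('F')(Q, B) = Mul(Add(10, B), Add(B, Q)) (Function('F')(Q, B) = Mul(Add(B, Q), Add(10, B)) = Mul(Add(10, B), Add(B, Q)))
Mul(1254, Add(Function('F')(-36, 0), -777)) = Mul(1254, Add(Add(Pow(0, 2), Mul(10, 0), Mul(10, -36), Mul(0, -36)), -777)) = Mul(1254, Add(Add(0, 0, -360, 0), -777)) = Mul(1254, Add(-360, -777)) = Mul(1254, -1137) = -1425798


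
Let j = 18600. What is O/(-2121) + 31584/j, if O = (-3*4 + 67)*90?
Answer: -348338/547925 ≈ -0.63574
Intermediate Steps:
O = 4950 (O = (-12 + 67)*90 = 55*90 = 4950)
O/(-2121) + 31584/j = 4950/(-2121) + 31584/18600 = 4950*(-1/2121) + 31584*(1/18600) = -1650/707 + 1316/775 = -348338/547925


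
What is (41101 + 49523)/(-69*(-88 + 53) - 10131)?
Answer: -7552/643 ≈ -11.745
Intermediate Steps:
(41101 + 49523)/(-69*(-88 + 53) - 10131) = 90624/(-69*(-35) - 10131) = 90624/(2415 - 10131) = 90624/(-7716) = 90624*(-1/7716) = -7552/643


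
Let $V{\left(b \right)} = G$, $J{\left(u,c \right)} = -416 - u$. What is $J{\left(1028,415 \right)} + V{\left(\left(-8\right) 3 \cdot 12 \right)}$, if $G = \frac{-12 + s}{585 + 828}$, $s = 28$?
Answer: $- \frac{2040356}{1413} \approx -1444.0$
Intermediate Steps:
$G = \frac{16}{1413}$ ($G = \frac{-12 + 28}{585 + 828} = \frac{16}{1413} \approx 0.011323$)
$V{\left(b \right)} = \frac{16}{1413}$
$J{\left(1028,415 \right)} + V{\left(\left(-8\right) 3 \cdot 12 \right)} = \left(-416 - 1028\right) + \frac{16}{1413} = -1444 + \frac{16}{1413} = - \frac{2040356}{1413}$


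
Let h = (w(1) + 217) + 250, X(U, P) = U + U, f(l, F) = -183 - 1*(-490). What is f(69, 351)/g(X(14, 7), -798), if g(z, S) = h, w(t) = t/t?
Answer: 307/468 ≈ 0.65598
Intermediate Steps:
w(t) = 1
f(l, F) = 307 (f(l, F) = -183 + 490 = 307)
X(U, P) = 2*U
h = 468 (h = (1 + 217) + 250 = 218 + 250 = 468)
g(z, S) = 468
f(69, 351)/g(X(14, 7), -798) = 307/468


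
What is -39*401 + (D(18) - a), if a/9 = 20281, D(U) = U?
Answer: -198150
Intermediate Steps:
a = 182529 (a = 9*20281 = 182529)
-39*401 + (D(18) - a) = -39*401 + (18 - 1*182529) = -15639 + (18 - 182529) = -15639 - 182511 = -198150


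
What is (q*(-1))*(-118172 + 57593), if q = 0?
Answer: 0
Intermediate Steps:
(q*(-1))*(-118172 + 57593) = (0*(-1))*(-118172 + 57593) = 0*(-60579) = 0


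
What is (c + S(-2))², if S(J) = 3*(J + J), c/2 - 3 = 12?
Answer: 324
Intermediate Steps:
c = 30 (c = 6 + 2*12 = 6 + 24 = 30)
S(J) = 6*J (S(J) = 3*(2*J) = 6*J)
(c + S(-2))² = (30 + 6*(-2))² = (30 - 12)² = 18² = 324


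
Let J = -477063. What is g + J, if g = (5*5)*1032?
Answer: -451263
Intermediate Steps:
g = 25800 (g = 25*1032 = 25800)
g + J = 25800 - 477063 = -451263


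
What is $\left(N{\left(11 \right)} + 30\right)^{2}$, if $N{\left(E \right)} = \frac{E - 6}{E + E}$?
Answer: $\frac{442225}{484} \approx 913.69$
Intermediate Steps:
$N{\left(E \right)} = \frac{-6 + E}{2 E}$
$\left(N{\left(11 \right)} + 30\right)^{2} = \left(\frac{-6 + 11}{2 \cdot 11} + 30\right)^{2} = \left(\frac{1}{2} \cdot \frac{1}{11} \cdot 5 + 30\right)^{2} = \left(\frac{5}{22} + 30\right)^{2} = \left(\frac{665}{22}\right)^{2} = \frac{442225}{484}$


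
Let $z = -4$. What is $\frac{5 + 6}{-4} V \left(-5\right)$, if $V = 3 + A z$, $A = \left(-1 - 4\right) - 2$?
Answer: $\frac{1705}{4} \approx 426.25$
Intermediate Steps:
$A = -7$ ($A = -5 - 2 = -7$)
$V = 31$ ($V = 3 - -28 = 3 + 28 = 31$)
$\frac{5 + 6}{-4} V \left(-5\right) = \frac{5 + 6}{-4} \cdot 31 \left(-5\right) = 11 \left(- \frac{1}{4}\right) 31 \left(-5\right) = \left(- \frac{11}{4}\right) 31 \left(-5\right) = \left(- \frac{341}{4}\right) \left(-5\right) = \frac{1705}{4}$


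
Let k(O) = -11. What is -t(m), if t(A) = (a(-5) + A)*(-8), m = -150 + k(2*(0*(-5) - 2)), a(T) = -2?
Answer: -1304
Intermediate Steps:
m = -161 (m = -150 - 11 = -161)
t(A) = 16 - 8*A (t(A) = (-2 + A)*(-8) = 16 - 8*A)
-t(m) = -(16 - 8*(-161)) = -(16 + 1288) = -1*1304 = -1304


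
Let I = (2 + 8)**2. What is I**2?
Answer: 10000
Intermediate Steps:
I = 100 (I = 10**2 = 100)
I**2 = 100**2 = 10000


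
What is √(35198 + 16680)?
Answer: √51878 ≈ 227.77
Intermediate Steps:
√(35198 + 16680) = √51878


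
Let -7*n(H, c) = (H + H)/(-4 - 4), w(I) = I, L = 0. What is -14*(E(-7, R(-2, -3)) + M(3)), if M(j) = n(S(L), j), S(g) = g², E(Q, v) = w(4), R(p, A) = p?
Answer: -56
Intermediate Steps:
E(Q, v) = 4
n(H, c) = H/28 (n(H, c) = -(H + H)/(7*(-4 - 4)) = -2*H/(7*(-8)) = -2*H*(-1)/(7*8) = -(-1)*H/28 = H/28)
M(j) = 0 (M(j) = (1/28)*0² = (1/28)*0 = 0)
-14*(E(-7, R(-2, -3)) + M(3)) = -14*(4 + 0) = -14*4 = -56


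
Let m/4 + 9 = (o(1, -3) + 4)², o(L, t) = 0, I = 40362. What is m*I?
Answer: 1130136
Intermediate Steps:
m = 28 (m = -36 + 4*(0 + 4)² = -36 + 4*4² = -36 + 4*16 = -36 + 64 = 28)
m*I = 28*40362 = 1130136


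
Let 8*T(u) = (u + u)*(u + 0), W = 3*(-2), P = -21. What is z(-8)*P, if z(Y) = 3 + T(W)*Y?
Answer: 1449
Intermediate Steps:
W = -6
T(u) = u²/4 (T(u) = ((u + u)*(u + 0))/8 = ((2*u)*u)/8 = (2*u²)/8 = u²/4)
z(Y) = 3 + 9*Y (z(Y) = 3 + ((¼)*(-6)²)*Y = 3 + ((¼)*36)*Y = 3 + 9*Y)
z(-8)*P = (3 + 9*(-8))*(-21) = (3 - 72)*(-21) = -69*(-21) = 1449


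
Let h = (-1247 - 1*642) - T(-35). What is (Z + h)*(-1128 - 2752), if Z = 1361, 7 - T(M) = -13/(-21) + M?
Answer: 46393160/21 ≈ 2.2092e+6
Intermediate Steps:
T(M) = 134/21 - M (T(M) = 7 - (-13/(-21) + M) = 7 - (-13*(-1/21) + M) = 7 - (13/21 + M) = 7 + (-13/21 - M) = 134/21 - M)
h = -40538/21 (h = (-1247 - 1*642) - (134/21 - 1*(-35)) = (-1247 - 642) - (134/21 + 35) = -1889 - 1*869/21 = -1889 - 869/21 = -40538/21 ≈ -1930.4)
(Z + h)*(-1128 - 2752) = (1361 - 40538/21)*(-1128 - 2752) = -11957/21*(-3880) = 46393160/21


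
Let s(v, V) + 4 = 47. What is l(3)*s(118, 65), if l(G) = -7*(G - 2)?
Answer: -301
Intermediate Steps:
s(v, V) = 43 (s(v, V) = -4 + 47 = 43)
l(G) = 14 - 7*G (l(G) = -7*(-2 + G) = 14 - 7*G)
l(3)*s(118, 65) = (14 - 7*3)*43 = (14 - 21)*43 = -7*43 = -301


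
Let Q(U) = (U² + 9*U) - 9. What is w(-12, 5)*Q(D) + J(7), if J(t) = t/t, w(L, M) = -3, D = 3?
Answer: -80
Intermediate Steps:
Q(U) = -9 + U² + 9*U
J(t) = 1
w(-12, 5)*Q(D) + J(7) = -3*(-9 + 3² + 9*3) + 1 = -3*(-9 + 9 + 27) + 1 = -3*27 + 1 = -81 + 1 = -80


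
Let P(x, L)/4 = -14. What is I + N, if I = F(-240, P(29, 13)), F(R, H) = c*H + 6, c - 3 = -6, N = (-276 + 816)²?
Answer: 291774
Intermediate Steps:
P(x, L) = -56 (P(x, L) = 4*(-14) = -56)
N = 291600 (N = 540² = 291600)
c = -3 (c = 3 - 6 = -3)
F(R, H) = 6 - 3*H (F(R, H) = -3*H + 6 = 6 - 3*H)
I = 174 (I = 6 - 3*(-56) = 6 + 168 = 174)
I + N = 174 + 291600 = 291774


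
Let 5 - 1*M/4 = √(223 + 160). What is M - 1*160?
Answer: -140 - 4*√383 ≈ -218.28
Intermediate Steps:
M = 20 - 4*√383 (M = 20 - 4*√(223 + 160) = 20 - 4*√383 ≈ -58.282)
M - 1*160 = (20 - 4*√383) - 1*160 = (20 - 4*√383) - 160 = -140 - 4*√383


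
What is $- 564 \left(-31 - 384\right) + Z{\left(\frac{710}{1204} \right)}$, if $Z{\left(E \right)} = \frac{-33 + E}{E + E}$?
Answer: $\frac{166163089}{710} \approx 2.3403 \cdot 10^{5}$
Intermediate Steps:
$Z{\left(E \right)} = \frac{-33 + E}{2 E}$
$- 564 \left(-31 - 384\right) + Z{\left(\frac{710}{1204} \right)} = - 564 \left(-31 - 384\right) + \frac{-33 + \frac{710}{1204}}{2 \cdot \frac{710}{1204}} = \left(-564\right) \left(-415\right) + \frac{-33 + 710 \cdot \frac{1}{1204}}{2 \cdot 710 \cdot \frac{1}{1204}} = 234060 + \frac{-33 + \frac{355}{602}}{2 \cdot \frac{355}{602}} = 234060 + \frac{1}{2} \cdot \frac{602}{355} \left(- \frac{19511}{602}\right) = 234060 - \frac{19511}{710} = \frac{166163089}{710}$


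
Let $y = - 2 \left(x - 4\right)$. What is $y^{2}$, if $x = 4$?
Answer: $0$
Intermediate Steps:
$y = 0$ ($y = - 2 \left(4 - 4\right) = \left(-2\right) 0 = 0$)
$y^{2} = 0^{2} = 0$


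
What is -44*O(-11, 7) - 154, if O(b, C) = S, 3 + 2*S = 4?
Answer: -176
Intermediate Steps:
S = 1/2 (S = -3/2 + (1/2)*4 = -3/2 + 2 = 1/2 ≈ 0.50000)
O(b, C) = 1/2
-44*O(-11, 7) - 154 = -44*1/2 - 154 = -22 - 154 = -176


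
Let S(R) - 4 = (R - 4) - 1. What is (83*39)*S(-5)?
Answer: -19422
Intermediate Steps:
S(R) = -1 + R (S(R) = 4 + ((R - 4) - 1) = 4 + ((-4 + R) - 1) = 4 + (-5 + R) = -1 + R)
(83*39)*S(-5) = (83*39)*(-1 - 5) = 3237*(-6) = -19422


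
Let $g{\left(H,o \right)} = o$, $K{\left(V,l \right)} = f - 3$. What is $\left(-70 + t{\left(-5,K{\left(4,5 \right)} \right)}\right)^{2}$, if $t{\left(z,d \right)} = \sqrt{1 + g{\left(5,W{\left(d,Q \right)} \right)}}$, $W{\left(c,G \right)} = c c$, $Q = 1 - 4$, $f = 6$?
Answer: $\left(70 - \sqrt{10}\right)^{2} \approx 4467.3$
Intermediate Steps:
$Q = -3$ ($Q = 1 - 4 = -3$)
$W{\left(c,G \right)} = c^{2}$
$K{\left(V,l \right)} = 3$ ($K{\left(V,l \right)} = 6 - 3 = 3$)
$t{\left(z,d \right)} = \sqrt{1 + d^{2}}$
$\left(-70 + t{\left(-5,K{\left(4,5 \right)} \right)}\right)^{2} = \left(-70 + \sqrt{1 + 3^{2}}\right)^{2} = \left(-70 + \sqrt{1 + 9}\right)^{2} = \left(-70 + \sqrt{10}\right)^{2}$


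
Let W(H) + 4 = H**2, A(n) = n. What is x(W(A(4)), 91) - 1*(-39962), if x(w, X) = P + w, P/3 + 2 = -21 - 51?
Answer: 39752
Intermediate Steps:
P = -222 (P = -6 + 3*(-21 - 51) = -6 + 3*(-72) = -6 - 216 = -222)
W(H) = -4 + H**2
x(w, X) = -222 + w
x(W(A(4)), 91) - 1*(-39962) = (-222 + (-4 + 4**2)) - 1*(-39962) = (-222 + (-4 + 16)) + 39962 = (-222 + 12) + 39962 = -210 + 39962 = 39752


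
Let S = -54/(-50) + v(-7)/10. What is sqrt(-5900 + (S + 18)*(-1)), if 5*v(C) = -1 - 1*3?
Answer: I*sqrt(5919) ≈ 76.935*I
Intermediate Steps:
v(C) = -4/5 (v(C) = (-1 - 1*3)/5 = (-1 - 3)/5 = (1/5)*(-4) = -4/5)
S = 1 (S = -54/(-50) - 4/5/10 = -54*(-1/50) - 4/5*1/10 = 27/25 - 2/25 = 1)
sqrt(-5900 + (S + 18)*(-1)) = sqrt(-5900 + (1 + 18)*(-1)) = sqrt(-5900 + 19*(-1)) = sqrt(-5900 - 19) = sqrt(-5919) = I*sqrt(5919)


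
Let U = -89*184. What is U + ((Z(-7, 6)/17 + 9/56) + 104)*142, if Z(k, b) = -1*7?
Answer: -782377/476 ≈ -1643.6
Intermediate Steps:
Z(k, b) = -7
U = -16376
U + ((Z(-7, 6)/17 + 9/56) + 104)*142 = -16376 + ((-7/17 + 9/56) + 104)*142 = -16376 + (-239/952 + 104)*142 = -16376 + (98769/952)*142 = -16376 + 7012599/476 = -782377/476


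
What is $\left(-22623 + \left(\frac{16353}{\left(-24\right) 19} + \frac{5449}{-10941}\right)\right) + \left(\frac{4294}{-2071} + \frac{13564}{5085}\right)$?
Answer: $- \frac{6961984585802621}{307253477160} \approx -22659.0$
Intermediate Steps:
$\left(-22623 + \left(\frac{16353}{\left(-24\right) 19} + \frac{5449}{-10941}\right)\right) + \left(\frac{4294}{-2071} + \frac{13564}{5085}\right) = \left(-22623 + \left(\frac{16353}{-456} + 5449 \left(- \frac{1}{10941}\right)\right)\right) + \left(4294 \left(- \frac{1}{2071}\right) + 13564 \cdot \frac{1}{5085}\right) = \left(-22623 + \left(16353 \left(- \frac{1}{456}\right) - \frac{5449}{10941}\right)\right) + \left(- \frac{226}{109} + \frac{13564}{5085}\right) = \left(-22623 - \frac{60467639}{1663032}\right) + \frac{329266}{554265} = - \frac{37683240575}{1663032} + \frac{329266}{554265} = - \frac{6961984585802621}{307253477160}$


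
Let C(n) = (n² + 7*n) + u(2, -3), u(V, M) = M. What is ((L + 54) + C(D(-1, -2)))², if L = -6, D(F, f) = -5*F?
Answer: 11025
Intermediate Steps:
C(n) = -3 + n² + 7*n (C(n) = (n² + 7*n) - 3 = -3 + n² + 7*n)
((L + 54) + C(D(-1, -2)))² = ((-6 + 54) + (-3 + (-5*(-1))² + 7*(-5*(-1))))² = (48 + (-3 + 5² + 7*5))² = (48 + (-3 + 25 + 35))² = (48 + 57)² = 105² = 11025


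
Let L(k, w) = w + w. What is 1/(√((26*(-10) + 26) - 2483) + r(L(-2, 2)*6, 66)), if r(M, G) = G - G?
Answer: -I*√2717/2717 ≈ -0.019185*I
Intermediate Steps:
L(k, w) = 2*w
r(M, G) = 0
1/(√((26*(-10) + 26) - 2483) + r(L(-2, 2)*6, 66)) = 1/(√((26*(-10) + 26) - 2483) + 0) = 1/(√((-260 + 26) - 2483) + 0) = 1/(√(-234 - 2483) + 0) = 1/(√(-2717) + 0) = 1/(I*√2717 + 0) = 1/(I*√2717) = -I*√2717/2717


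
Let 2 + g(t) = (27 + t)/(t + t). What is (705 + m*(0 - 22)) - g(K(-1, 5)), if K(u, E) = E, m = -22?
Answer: 5939/5 ≈ 1187.8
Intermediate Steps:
g(t) = -2 + (27 + t)/(2*t) (g(t) = -2 + (27 + t)/(t + t) = -2 + (27 + t)/((2*t)) = -2 + (27 + t)*(1/(2*t)) = -2 + (27 + t)/(2*t))
(705 + m*(0 - 22)) - g(K(-1, 5)) = (705 - 22*(0 - 22)) - 3*(9 - 1*5)/(2*5) = (705 - 22*(-22)) - 3*(9 - 5)/(2*5) = (705 + 484) - 3*4/(2*5) = 1189 - 1*6/5 = 1189 - 6/5 = 5939/5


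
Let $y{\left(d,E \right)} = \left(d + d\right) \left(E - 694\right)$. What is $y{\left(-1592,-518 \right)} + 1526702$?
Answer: $5385710$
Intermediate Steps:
$y{\left(d,E \right)} = 2 d \left(-694 + E\right)$
$y{\left(-1592,-518 \right)} + 1526702 = 2 \left(-1592\right) \left(-694 - 518\right) + 1526702 = 2 \left(-1592\right) \left(-1212\right) + 1526702 = 3859008 + 1526702 = 5385710$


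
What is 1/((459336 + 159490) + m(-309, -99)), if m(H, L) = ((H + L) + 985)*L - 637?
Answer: 1/561066 ≈ 1.7823e-6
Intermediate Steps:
m(H, L) = -637 + L*(985 + H + L) (m(H, L) = (985 + H + L)*L - 637 = L*(985 + H + L) - 637 = -637 + L*(985 + H + L))
1/((459336 + 159490) + m(-309, -99)) = 1/((459336 + 159490) + (-637 + (-99)² + 985*(-99) - 309*(-99))) = 1/(618826 + (-637 + 9801 - 97515 + 30591)) = 1/(618826 - 57760) = 1/561066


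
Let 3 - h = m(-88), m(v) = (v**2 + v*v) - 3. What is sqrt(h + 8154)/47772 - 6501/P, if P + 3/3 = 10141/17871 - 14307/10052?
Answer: 15166688796/4329641 + I*sqrt(458)/11943 ≈ 3503.0 + 0.0017919*I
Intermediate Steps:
m(v) = -3 + 2*v**2 (m(v) = (v**2 + v**2) - 3 = 2*v**2 - 3 = -3 + 2*v**2)
h = -15482 (h = 3 - (-3 + 2*(-88)**2) = 3 - (-3 + 2*7744) = 3 - (-3 + 15488) = 3 - 1*15485 = 3 - 15485 = -15482)
P = -47626051/25662756 (P = -1 + (10141/17871 - 14307/10052) = -1 - 21963295/25662756 = -47626051/25662756 ≈ -1.8558)
sqrt(h + 8154)/47772 - 6501/P = sqrt(-15482 + 8154)/47772 - 6501/(-47626051/25662756) = sqrt(-7328)*(1/47772) - 6501*(-25662756/47626051) = (4*I*sqrt(458))*(1/47772) + 15166688796/4329641 = I*sqrt(458)/11943 + 15166688796/4329641 = 15166688796/4329641 + I*sqrt(458)/11943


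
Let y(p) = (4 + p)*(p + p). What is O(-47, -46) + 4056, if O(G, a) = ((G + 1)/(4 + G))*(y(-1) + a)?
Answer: 172016/43 ≈ 4000.4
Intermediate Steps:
y(p) = 2*p*(4 + p) (y(p) = (4 + p)*(2*p) = 2*p*(4 + p))
O(G, a) = (1 + G)*(-6 + a)/(4 + G) (O(G, a) = ((G + 1)/(4 + G))*(2*(-1)*(4 - 1) + a) = ((1 + G)/(4 + G))*(2*(-1)*3 + a) = ((1 + G)/(4 + G))*(-6 + a) = (1 + G)*(-6 + a)/(4 + G))
O(-47, -46) + 4056 = (-6 - 46 - 6*(-47) - 47*(-46))/(4 - 47) + 4056 = (-6 - 46 + 282 + 2162)/(-43) + 4056 = -1/43*2392 + 4056 = -2392/43 + 4056 = 172016/43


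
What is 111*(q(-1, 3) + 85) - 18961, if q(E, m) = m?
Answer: -9193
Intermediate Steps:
111*(q(-1, 3) + 85) - 18961 = 111*(3 + 85) - 18961 = 111*88 - 18961 = 9768 - 18961 = -9193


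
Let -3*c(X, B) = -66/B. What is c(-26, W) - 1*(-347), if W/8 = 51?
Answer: 70799/204 ≈ 347.05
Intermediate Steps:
W = 408 (W = 8*51 = 408)
c(X, B) = 22/B (c(X, B) = -(-22)/B = 22/B)
c(-26, W) - 1*(-347) = 22/408 - 1*(-347) = 22*(1/408) + 347 = 11/204 + 347 = 70799/204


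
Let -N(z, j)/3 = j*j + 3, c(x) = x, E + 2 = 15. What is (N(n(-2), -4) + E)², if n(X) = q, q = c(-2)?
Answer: 1936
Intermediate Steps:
E = 13 (E = -2 + 15 = 13)
q = -2
n(X) = -2
N(z, j) = -9 - 3*j² (N(z, j) = -3*(j*j + 3) = -3*(j² + 3) = -3*(3 + j²) = -9 - 3*j²)
(N(n(-2), -4) + E)² = ((-9 - 3*(-4)²) + 13)² = ((-9 - 3*16) + 13)² = ((-9 - 48) + 13)² = (-57 + 13)² = (-44)² = 1936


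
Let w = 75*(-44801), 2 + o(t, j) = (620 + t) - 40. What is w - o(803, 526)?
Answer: -3361456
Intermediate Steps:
o(t, j) = 578 + t (o(t, j) = -2 + ((620 + t) - 40) = -2 + (580 + t) = 578 + t)
w = -3360075
w - o(803, 526) = -3360075 - (578 + 803) = -3360075 - 1*1381 = -3360075 - 1381 = -3361456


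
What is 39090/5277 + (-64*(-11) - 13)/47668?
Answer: 622329509/83848012 ≈ 7.4221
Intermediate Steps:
39090/5277 + (-64*(-11) - 13)/47668 = 39090*(1/5277) + (704 - 13)*(1/47668) = 13030/1759 + 691*(1/47668) = 13030/1759 + 691/47668 = 622329509/83848012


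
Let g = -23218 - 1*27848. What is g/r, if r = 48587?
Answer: -51066/48587 ≈ -1.0510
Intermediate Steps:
g = -51066 (g = -23218 - 27848 = -51066)
g/r = -51066/48587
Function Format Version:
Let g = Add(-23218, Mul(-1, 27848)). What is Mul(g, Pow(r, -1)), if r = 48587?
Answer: Rational(-51066, 48587) ≈ -1.0510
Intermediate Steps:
g = -51066 (g = Add(-23218, -27848) = -51066)
Mul(g, Pow(r, -1)) = Mul(-51066, Pow(48587, -1)) = Mul(-51066, Rational(1, 48587)) = Rational(-51066, 48587)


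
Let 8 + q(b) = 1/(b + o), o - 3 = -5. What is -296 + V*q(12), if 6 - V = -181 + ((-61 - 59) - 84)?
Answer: -33849/10 ≈ -3384.9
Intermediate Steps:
o = -2 (o = 3 - 5 = -2)
q(b) = -8 + 1/(-2 + b) (q(b) = -8 + 1/(b - 2) = -8 + 1/(-2 + b))
V = 391 (V = 6 - (-181 + ((-61 - 59) - 84)) = 6 - (-181 + (-120 - 84)) = 6 - (-181 - 204) = 6 - 1*(-385) = 6 + 385 = 391)
-296 + V*q(12) = -296 + 391*((17 - 8*12)/(-2 + 12)) = -296 + 391*((17 - 96)/10) = -296 + 391*((⅒)*(-79)) = -296 + 391*(-79/10) = -296 - 30889/10 = -33849/10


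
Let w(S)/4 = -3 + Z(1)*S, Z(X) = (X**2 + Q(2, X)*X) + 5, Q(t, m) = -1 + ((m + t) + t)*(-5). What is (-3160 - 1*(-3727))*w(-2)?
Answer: 83916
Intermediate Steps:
Q(t, m) = -1 - 10*t - 5*m (Q(t, m) = -1 + (m + 2*t)*(-5) = -1 + (-10*t - 5*m) = -1 - 10*t - 5*m)
Z(X) = 5 + X**2 + X*(-21 - 5*X) (Z(X) = (X**2 + (-1 - 10*2 - 5*X)*X) + 5 = (X**2 + (-1 - 20 - 5*X)*X) + 5 = (X**2 + (-21 - 5*X)*X) + 5 = (X**2 + X*(-21 - 5*X)) + 5 = 5 + X**2 + X*(-21 - 5*X))
w(S) = -12 - 80*S (w(S) = 4*(-3 + (5 - 21*1 - 4*1**2)*S) = 4*(-3 + (5 - 21 - 4*1)*S) = 4*(-3 + (5 - 21 - 4)*S) = 4*(-3 - 20*S) = -12 - 80*S)
(-3160 - 1*(-3727))*w(-2) = (-3160 - 1*(-3727))*(-12 - 80*(-2)) = (-3160 + 3727)*(-12 + 160) = 567*148 = 83916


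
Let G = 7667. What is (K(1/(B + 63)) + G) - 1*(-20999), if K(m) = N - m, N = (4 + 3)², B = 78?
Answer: 4048814/141 ≈ 28715.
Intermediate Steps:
N = 49 (N = 7² = 49)
K(m) = 49 - m
(K(1/(B + 63)) + G) - 1*(-20999) = ((49 - 1/(78 + 63)) + 7667) - 1*(-20999) = ((49 - 1/141) + 7667) + 20999 = (6908/141 + 7667) + 20999 = 1087955/141 + 20999 = 4048814/141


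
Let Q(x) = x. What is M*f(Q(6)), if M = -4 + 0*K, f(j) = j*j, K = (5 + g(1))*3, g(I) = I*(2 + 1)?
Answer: -144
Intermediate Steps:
g(I) = 3*I (g(I) = I*3 = 3*I)
K = 24 (K = (5 + 3*1)*3 = (5 + 3)*3 = 8*3 = 24)
f(j) = j**2
M = -4 (M = -4 + 0*24 = -4 + 0 = -4)
M*f(Q(6)) = -4*6**2 = -4*36 = -144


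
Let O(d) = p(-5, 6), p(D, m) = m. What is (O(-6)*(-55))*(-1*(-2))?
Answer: -660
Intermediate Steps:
O(d) = 6
(O(-6)*(-55))*(-1*(-2)) = (6*(-55))*(-1*(-2)) = -330*2 = -660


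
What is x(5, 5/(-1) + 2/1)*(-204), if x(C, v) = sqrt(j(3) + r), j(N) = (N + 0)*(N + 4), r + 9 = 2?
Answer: -204*sqrt(14) ≈ -763.30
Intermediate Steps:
r = -7 (r = -9 + 2 = -7)
j(N) = N*(4 + N)
x(C, v) = sqrt(14) (x(C, v) = sqrt(3*(4 + 3) - 7) = sqrt(3*7 - 7) = sqrt(21 - 7) = sqrt(14))
x(5, 5/(-1) + 2/1)*(-204) = sqrt(14)*(-204) = -204*sqrt(14)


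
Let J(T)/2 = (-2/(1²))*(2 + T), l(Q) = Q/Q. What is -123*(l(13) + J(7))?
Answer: 4305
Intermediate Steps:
l(Q) = 1
J(T) = -8 - 4*T (J(T) = 2*((-2/(1²))*(2 + T)) = 2*((-2/1)*(2 + T)) = 2*((-2*1)*(2 + T)) = 2*(-2*(2 + T)) = 2*(-4 - 2*T) = -8 - 4*T)
-123*(l(13) + J(7)) = -123*(1 + (-8 - 4*7)) = -123*(1 + (-8 - 28)) = -123*(1 - 36) = -123*(-35) = 4305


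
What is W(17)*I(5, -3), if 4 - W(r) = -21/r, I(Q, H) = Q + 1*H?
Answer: 178/17 ≈ 10.471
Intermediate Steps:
I(Q, H) = H + Q (I(Q, H) = Q + H = H + Q)
W(r) = 4 + 21/r (W(r) = 4 - (-21)/r = 4 + 21/r)
W(17)*I(5, -3) = (4 + 21/17)*(-3 + 5) = (4 + 21*(1/17))*2 = (4 + 21/17)*2 = (89/17)*2 = 178/17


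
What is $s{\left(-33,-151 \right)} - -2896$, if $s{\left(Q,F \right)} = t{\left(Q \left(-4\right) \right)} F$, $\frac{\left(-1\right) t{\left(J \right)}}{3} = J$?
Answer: $62692$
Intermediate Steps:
$t{\left(J \right)} = - 3 J$
$s{\left(Q,F \right)} = 12 F Q$ ($s{\left(Q,F \right)} = - 3 Q \left(-4\right) F = - 3 \left(- 4 Q\right) F = 12 Q F = 12 F Q$)
$s{\left(-33,-151 \right)} - -2896 = 12 \left(-151\right) \left(-33\right) - -2896 = 59796 + 2896 = 62692$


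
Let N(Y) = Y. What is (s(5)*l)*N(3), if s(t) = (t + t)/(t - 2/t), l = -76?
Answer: -11400/23 ≈ -495.65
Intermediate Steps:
s(t) = 2*t/(t - 2/t) (s(t) = (2*t)/(t - 2/t) = 2*t/(t - 2/t))
(s(5)*l)*N(3) = ((2*5²/(-2 + 5²))*(-76))*3 = ((2*25/(-2 + 25))*(-76))*3 = ((2*25/23)*(-76))*3 = ((2*25*(1/23))*(-76))*3 = ((50/23)*(-76))*3 = -3800/23*3 = -11400/23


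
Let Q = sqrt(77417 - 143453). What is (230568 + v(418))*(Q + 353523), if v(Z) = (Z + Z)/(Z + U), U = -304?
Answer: 81513683566 + 1383452*I*sqrt(16509)/3 ≈ 8.1514e+10 + 5.9252e+7*I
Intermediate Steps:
Q = 2*I*sqrt(16509) (Q = sqrt(-66036) = 2*I*sqrt(16509) ≈ 256.97*I)
v(Z) = 2*Z/(-304 + Z) (v(Z) = (Z + Z)/(Z - 304) = (2*Z)/(-304 + Z) = 2*Z/(-304 + Z))
(230568 + v(418))*(Q + 353523) = (230568 + 2*418/(-304 + 418))*(2*I*sqrt(16509) + 353523) = (230568 + 2*418/114)*(353523 + 2*I*sqrt(16509)) = (230568 + 2*418*(1/114))*(353523 + 2*I*sqrt(16509)) = (230568 + 22/3)*(353523 + 2*I*sqrt(16509)) = 691726*(353523 + 2*I*sqrt(16509))/3 = 81513683566 + 1383452*I*sqrt(16509)/3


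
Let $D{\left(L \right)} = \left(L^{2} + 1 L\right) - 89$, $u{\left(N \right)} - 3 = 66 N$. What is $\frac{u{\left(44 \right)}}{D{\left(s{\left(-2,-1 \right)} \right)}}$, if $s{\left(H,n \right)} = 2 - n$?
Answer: $- \frac{2907}{77} \approx -37.753$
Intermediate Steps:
$u{\left(N \right)} = 3 + 66 N$
$D{\left(L \right)} = -89 + L + L^{2}$ ($D{\left(L \right)} = \left(L^{2} + L\right) - 89 = \left(L + L^{2}\right) - 89 = -89 + L + L^{2}$)
$\frac{u{\left(44 \right)}}{D{\left(s{\left(-2,-1 \right)} \right)}} = \frac{3 + 66 \cdot 44}{-89 + \left(2 - -1\right) + \left(2 - -1\right)^{2}} = \frac{3 + 2904}{-89 + \left(2 + 1\right) + \left(2 + 1\right)^{2}} = \frac{2907}{-89 + 3 + 3^{2}} = \frac{2907}{-89 + 3 + 9} = \frac{2907}{-77} = 2907 \left(- \frac{1}{77}\right) = - \frac{2907}{77}$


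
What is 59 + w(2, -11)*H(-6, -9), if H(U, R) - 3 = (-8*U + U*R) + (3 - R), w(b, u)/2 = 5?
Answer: 1229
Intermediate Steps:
w(b, u) = 10 (w(b, u) = 2*5 = 10)
H(U, R) = 6 - R - 8*U + R*U (H(U, R) = 3 + ((-8*U + U*R) + (3 - R)) = 3 + ((-8*U + R*U) + (3 - R)) = 3 + (3 - R - 8*U + R*U) = 6 - R - 8*U + R*U)
59 + w(2, -11)*H(-6, -9) = 59 + 10*(6 - 1*(-9) - 8*(-6) - 9*(-6)) = 59 + 10*(6 + 9 + 48 + 54) = 59 + 10*117 = 59 + 1170 = 1229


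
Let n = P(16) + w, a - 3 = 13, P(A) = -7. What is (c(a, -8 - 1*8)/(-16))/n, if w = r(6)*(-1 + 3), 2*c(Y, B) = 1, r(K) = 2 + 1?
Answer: 1/32 ≈ 0.031250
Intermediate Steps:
r(K) = 3
a = 16 (a = 3 + 13 = 16)
c(Y, B) = 1/2 (c(Y, B) = (1/2)*1 = 1/2)
w = 6 (w = 3*(-1 + 3) = 3*2 = 6)
n = -1 (n = -7 + 6 = -1)
(c(a, -8 - 1*8)/(-16))/n = ((1/2)/(-16))/(-1) = ((1/2)*(-1/16))*(-1) = -1/32*(-1) = 1/32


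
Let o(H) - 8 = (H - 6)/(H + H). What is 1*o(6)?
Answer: 8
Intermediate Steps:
o(H) = 8 + (-6 + H)/(2*H) (o(H) = 8 + (H - 6)/(H + H) = 8 + (-6 + H)/((2*H)) = 8 + (-6 + H)*(1/(2*H)) = 8 + (-6 + H)/(2*H))
1*o(6) = 1*(17/2 - 3/6) = 1*(17/2 - 3*⅙) = 1*(17/2 - ½) = 1*8 = 8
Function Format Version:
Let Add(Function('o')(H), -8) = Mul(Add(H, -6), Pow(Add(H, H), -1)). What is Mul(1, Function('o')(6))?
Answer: 8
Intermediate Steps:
Function('o')(H) = Add(8, Mul(Rational(1, 2), Pow(H, -1), Add(-6, H))) (Function('o')(H) = Add(8, Mul(Add(H, -6), Pow(Add(H, H), -1))) = Add(8, Mul(Add(-6, H), Pow(Mul(2, H), -1))) = Add(8, Mul(Add(-6, H), Mul(Rational(1, 2), Pow(H, -1)))) = Add(8, Mul(Rational(1, 2), Pow(H, -1), Add(-6, H))))
Mul(1, Function('o')(6)) = Mul(1, Add(Rational(17, 2), Mul(-3, Pow(6, -1)))) = Mul(1, Add(Rational(17, 2), Mul(-3, Rational(1, 6)))) = Mul(1, Add(Rational(17, 2), Rational(-1, 2))) = Mul(1, 8) = 8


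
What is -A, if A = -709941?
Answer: 709941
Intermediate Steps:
-A = -1*(-709941) = 709941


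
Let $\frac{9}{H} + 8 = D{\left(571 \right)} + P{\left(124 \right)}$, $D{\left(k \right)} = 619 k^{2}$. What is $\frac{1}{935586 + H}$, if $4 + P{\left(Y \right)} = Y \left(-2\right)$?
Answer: $\frac{201819119}{188819142268743} \approx 1.0688 \cdot 10^{-6}$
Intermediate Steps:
$P{\left(Y \right)} = -4 - 2 Y$ ($P{\left(Y \right)} = -4 + Y \left(-2\right) = -4 - 2 Y$)
$H = \frac{9}{201819119}$ ($H = \frac{9}{-8 + \left(619 \cdot 571^{2} - 252\right)} = \frac{9}{-8 + \left(619 \cdot 326041 - 252\right)} = \frac{9}{-8 + \left(201819379 - 252\right)} = \frac{9}{-8 + 201819127} = \frac{9}{201819119} \approx 4.4594 \cdot 10^{-8}$)
$\frac{1}{935586 + H} = \frac{1}{935586 + \frac{9}{201819119}} = \frac{1}{\frac{188819142268743}{201819119}} = \frac{201819119}{188819142268743}$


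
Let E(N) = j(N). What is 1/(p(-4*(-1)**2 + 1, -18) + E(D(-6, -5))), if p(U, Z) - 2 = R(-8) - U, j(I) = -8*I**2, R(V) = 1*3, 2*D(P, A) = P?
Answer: -1/64 ≈ -0.015625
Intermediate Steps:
D(P, A) = P/2
R(V) = 3
E(N) = -8*N**2
p(U, Z) = 5 - U (p(U, Z) = 2 + (3 - U) = 5 - U)
1/(p(-4*(-1)**2 + 1, -18) + E(D(-6, -5))) = 1/((5 - (-4*(-1)**2 + 1)) - 8*((1/2)*(-6))**2) = 1/((5 - (-4*1 + 1)) - 8*(-3)**2) = 1/((5 - (-4 + 1)) - 8*9) = 1/((5 - 1*(-3)) - 72) = 1/((5 + 3) - 72) = 1/(8 - 72) = 1/(-64) = -1/64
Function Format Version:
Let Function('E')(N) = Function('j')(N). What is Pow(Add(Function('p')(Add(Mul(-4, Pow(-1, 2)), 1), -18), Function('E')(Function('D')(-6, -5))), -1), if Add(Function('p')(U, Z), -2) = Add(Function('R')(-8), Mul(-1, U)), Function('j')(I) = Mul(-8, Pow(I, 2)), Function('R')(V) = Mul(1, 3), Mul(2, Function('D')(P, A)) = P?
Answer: Rational(-1, 64) ≈ -0.015625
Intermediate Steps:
Function('D')(P, A) = Mul(Rational(1, 2), P)
Function('R')(V) = 3
Function('E')(N) = Mul(-8, Pow(N, 2))
Function('p')(U, Z) = Add(5, Mul(-1, U)) (Function('p')(U, Z) = Add(2, Add(3, Mul(-1, U))) = Add(5, Mul(-1, U)))
Pow(Add(Function('p')(Add(Mul(-4, Pow(-1, 2)), 1), -18), Function('E')(Function('D')(-6, -5))), -1) = Pow(Add(Add(5, Mul(-1, Add(Mul(-4, Pow(-1, 2)), 1))), Mul(-8, Pow(Mul(Rational(1, 2), -6), 2))), -1) = Pow(Add(Add(5, Mul(-1, Add(Mul(-4, 1), 1))), Mul(-8, Pow(-3, 2))), -1) = Pow(Add(Add(5, Mul(-1, Add(-4, 1))), Mul(-8, 9)), -1) = Pow(Add(Add(5, Mul(-1, -3)), -72), -1) = Pow(Add(Add(5, 3), -72), -1) = Pow(Add(8, -72), -1) = Pow(-64, -1) = Rational(-1, 64)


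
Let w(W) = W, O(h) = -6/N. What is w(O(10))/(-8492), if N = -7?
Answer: -3/29722 ≈ -0.00010094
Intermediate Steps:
O(h) = 6/7 (O(h) = -6/(-7) = -6*(-1/7) = 6/7)
w(O(10))/(-8492) = (6/7)/(-8492) = (6/7)*(-1/8492) = -3/29722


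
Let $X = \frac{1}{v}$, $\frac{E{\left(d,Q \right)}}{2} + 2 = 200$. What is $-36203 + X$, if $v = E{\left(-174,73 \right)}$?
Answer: $- \frac{14336387}{396} \approx -36203.0$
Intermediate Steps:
$E{\left(d,Q \right)} = 396$ ($E{\left(d,Q \right)} = -4 + 2 \cdot 200 = -4 + 400 = 396$)
$v = 396$
$X = \frac{1}{396} \approx 0.0025253$
$-36203 + X = -36203 + \frac{1}{396} = - \frac{14336387}{396}$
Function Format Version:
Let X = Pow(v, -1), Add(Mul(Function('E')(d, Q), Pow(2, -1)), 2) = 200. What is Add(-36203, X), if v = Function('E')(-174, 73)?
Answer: Rational(-14336387, 396) ≈ -36203.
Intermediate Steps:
Function('E')(d, Q) = 396 (Function('E')(d, Q) = Add(-4, Mul(2, 200)) = Add(-4, 400) = 396)
v = 396
X = Rational(1, 396) (X = Pow(396, -1) = Rational(1, 396) ≈ 0.0025253)
Add(-36203, X) = Add(-36203, Rational(1, 396)) = Rational(-14336387, 396)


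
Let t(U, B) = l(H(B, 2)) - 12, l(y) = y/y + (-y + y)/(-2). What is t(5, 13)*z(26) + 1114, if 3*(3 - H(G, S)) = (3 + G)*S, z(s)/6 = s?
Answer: -602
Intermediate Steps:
z(s) = 6*s
H(G, S) = 3 - S*(3 + G)/3 (H(G, S) = 3 - (3 + G)*S/3 = 3 - S*(3 + G)/3)
l(y) = 1 (l(y) = 1 + 0*(-½) = 1 + 0 = 1)
t(U, B) = -11 (t(U, B) = 1 - 12 = -11)
t(5, 13)*z(26) + 1114 = -66*26 + 1114 = -11*156 + 1114 = -1716 + 1114 = -602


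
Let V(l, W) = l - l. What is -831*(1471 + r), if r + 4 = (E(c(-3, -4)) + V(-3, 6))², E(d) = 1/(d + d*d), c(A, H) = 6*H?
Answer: -123819213013/101568 ≈ -1.2191e+6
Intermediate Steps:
E(d) = 1/(d + d²)
V(l, W) = 0
r = -1218815/304704 (r = -4 + (1/(((6*(-4)))*(1 + 6*(-4))) + 0)² = -4 + (1/((-24)*(1 - 24)) + 0)² = -4 + (-1/24/(-23) + 0)² = -4 + (-1/24*(-1/23) + 0)² = -4 + (1/552 + 0)² = -4 + (1/552)² = -4 + 1/304704 = -1218815/304704 ≈ -4.0000)
-831*(1471 + r) = -831*(1471 - 1218815/304704) = -831*447000769/304704 = -123819213013/101568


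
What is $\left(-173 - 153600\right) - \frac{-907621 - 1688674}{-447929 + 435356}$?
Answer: $- \frac{1935984224}{12573} \approx -1.5398 \cdot 10^{5}$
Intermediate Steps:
$\left(-173 - 153600\right) - \frac{-907621 - 1688674}{-447929 + 435356} = \left(-173 - 153600\right) - - \frac{2596295}{-12573} = -153773 - \left(-2596295\right) \left(- \frac{1}{12573}\right) = -153773 - \frac{2596295}{12573} = - \frac{1935984224}{12573}$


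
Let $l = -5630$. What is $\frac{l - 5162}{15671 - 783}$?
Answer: $- \frac{1349}{1861} \approx -0.72488$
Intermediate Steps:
$\frac{l - 5162}{15671 - 783} = \frac{-5630 - 5162}{15671 - 783} = - \frac{10792}{14888} = \left(-10792\right) \frac{1}{14888} = - \frac{1349}{1861}$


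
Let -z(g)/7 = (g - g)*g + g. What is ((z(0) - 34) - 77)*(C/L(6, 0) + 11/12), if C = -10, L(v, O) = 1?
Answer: 4033/4 ≈ 1008.3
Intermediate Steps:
z(g) = -7*g (z(g) = -7*((g - g)*g + g) = -7*(0*g + g) = -7*(0 + g) = -7*g)
((z(0) - 34) - 77)*(C/L(6, 0) + 11/12) = ((-7*0 - 34) - 77)*(-10/1 + 11/12) = ((0 - 34) - 77)*(-10*1 + 11*(1/12)) = (-34 - 77)*(-10 + 11/12) = -111*(-109/12) = 4033/4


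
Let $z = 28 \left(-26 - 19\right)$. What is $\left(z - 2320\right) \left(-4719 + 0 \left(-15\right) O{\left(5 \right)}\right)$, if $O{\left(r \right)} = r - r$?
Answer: $16894020$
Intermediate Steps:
$O{\left(r \right)} = 0$
$z = -1260$ ($z = 28 \left(-45\right) = -1260$)
$\left(z - 2320\right) \left(-4719 + 0 \left(-15\right) O{\left(5 \right)}\right) = \left(-1260 - 2320\right) \left(-4719 + 0 \left(-15\right) 0\right) = - 3580 \left(-4719 + 0 \cdot 0\right) = - 3580 \left(-4719 + 0\right) = \left(-3580\right) \left(-4719\right) = 16894020$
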